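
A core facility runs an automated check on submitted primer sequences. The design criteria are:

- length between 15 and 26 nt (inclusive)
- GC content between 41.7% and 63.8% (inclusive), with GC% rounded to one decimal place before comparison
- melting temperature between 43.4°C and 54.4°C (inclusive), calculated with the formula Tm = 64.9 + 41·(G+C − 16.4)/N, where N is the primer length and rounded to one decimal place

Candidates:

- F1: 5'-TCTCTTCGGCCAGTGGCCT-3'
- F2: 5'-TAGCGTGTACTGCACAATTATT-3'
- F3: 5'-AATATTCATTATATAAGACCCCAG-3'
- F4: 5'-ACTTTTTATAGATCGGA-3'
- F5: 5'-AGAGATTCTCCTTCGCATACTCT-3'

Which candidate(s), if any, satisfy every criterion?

F5 only.

F1 (19 nt, A=1 T=6 G=5 C=7): length 19 ✓; GC 12/19 = 63.2% ✓; Tm = 64.9 + 41·(12 − 16.4)/19 = 55.4°C, outside 43.4–54.4°C ✗ — fails.
F2 (22 nt, A=6 T=8 G=4 C=4): length 22 ✓; GC 8/22 = 36.4%, outside 41.7–63.8% ✗; Tm = 64.9 + 41·(8 − 16.4)/22 = 49.2°C ✓ — fails.
F3 (24 nt, A=10 T=7 G=2 C=5): length 24 ✓; GC 7/24 = 29.2%, outside 41.7–63.8% ✗; Tm = 64.9 + 41·(7 − 16.4)/24 = 48.8°C ✓ — fails.
F4 (17 nt, A=5 T=7 G=3 C=2): length 17 ✓; GC 5/17 = 29.4%, outside 41.7–63.8% ✗; Tm = 64.9 + 41·(5 − 16.4)/17 = 37.4°C, outside 43.4–54.4°C ✗ — fails.
F5 (23 nt, A=5 T=8 G=3 C=7): length 23 ✓; GC 10/23 = 43.5% ✓; Tm = 64.9 + 41·(10 − 16.4)/23 = 53.5°C ✓ — passes.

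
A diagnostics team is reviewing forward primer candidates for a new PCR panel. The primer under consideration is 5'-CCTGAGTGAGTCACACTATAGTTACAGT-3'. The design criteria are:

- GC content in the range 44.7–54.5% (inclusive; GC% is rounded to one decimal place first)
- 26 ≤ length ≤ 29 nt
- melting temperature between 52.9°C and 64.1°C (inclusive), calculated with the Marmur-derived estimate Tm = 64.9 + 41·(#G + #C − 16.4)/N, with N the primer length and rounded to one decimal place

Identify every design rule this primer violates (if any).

Fails: GC content.

Base counts: A=8, T=8, G=6, C=6 (length 28).
GC content: GC 12/28 = 42.9%, outside 44.7–54.5% ✗
length: length 28 ✓
Tm: Tm = 64.9 + 41·(12 − 16.4)/28 = 58.5°C ✓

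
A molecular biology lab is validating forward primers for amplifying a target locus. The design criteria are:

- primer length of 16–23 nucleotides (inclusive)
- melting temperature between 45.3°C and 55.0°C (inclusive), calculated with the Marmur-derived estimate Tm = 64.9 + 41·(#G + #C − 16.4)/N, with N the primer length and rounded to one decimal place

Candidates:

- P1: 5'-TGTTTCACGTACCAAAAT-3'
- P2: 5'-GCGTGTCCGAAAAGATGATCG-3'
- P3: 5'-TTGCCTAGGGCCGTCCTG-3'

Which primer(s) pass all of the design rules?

P1 (18 nt, A=6 T=6 G=2 C=4): length 18 ✓; Tm = 64.9 + 41·(6 − 16.4)/18 = 41.2°C, outside 45.3–55.0°C ✗ — fails.
P2 (21 nt, A=6 T=4 G=7 C=4): length 21 ✓; Tm = 64.9 + 41·(11 − 16.4)/21 = 54.4°C ✓ — passes.
P3 (18 nt, A=1 T=5 G=6 C=6): length 18 ✓; Tm = 64.9 + 41·(12 − 16.4)/18 = 54.9°C ✓ — passes.

P2 and P3.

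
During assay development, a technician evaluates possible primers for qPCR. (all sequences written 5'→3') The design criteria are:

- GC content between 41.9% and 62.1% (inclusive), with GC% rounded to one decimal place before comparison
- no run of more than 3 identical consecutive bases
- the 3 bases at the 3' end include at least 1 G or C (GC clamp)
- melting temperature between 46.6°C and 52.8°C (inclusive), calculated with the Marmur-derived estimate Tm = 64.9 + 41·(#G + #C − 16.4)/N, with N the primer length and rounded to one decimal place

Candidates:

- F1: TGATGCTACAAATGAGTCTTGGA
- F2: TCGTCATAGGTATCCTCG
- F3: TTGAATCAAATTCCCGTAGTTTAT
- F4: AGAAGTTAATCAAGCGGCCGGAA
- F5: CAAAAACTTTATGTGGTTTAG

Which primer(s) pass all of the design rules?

F1 (23 nt, A=7 T=7 G=6 C=3): GC 9/23 = 39.1%, outside 41.9–62.1% ✗; longest run = 3 ✓; 3' end GGA has 2 G/C ✓; Tm = 64.9 + 41·(9 − 16.4)/23 = 51.7°C ✓ — fails.
F2 (18 nt, A=3 T=6 G=4 C=5): GC 9/18 = 50.0% ✓; longest run = 2 ✓; 3' end TCG has 2 G/C ✓; Tm = 64.9 + 41·(9 − 16.4)/18 = 48.0°C ✓ — passes.
F3 (24 nt, A=7 T=10 G=3 C=4): GC 7/24 = 29.2%, outside 41.9–62.1% ✗; longest run = 3 ✓; 3' end TAT has 0 G/C, need ≥1 ✗; Tm = 64.9 + 41·(7 − 16.4)/24 = 48.8°C ✓ — fails.
F4 (23 nt, A=9 T=3 G=7 C=4): GC 11/23 = 47.8% ✓; longest run = 2 ✓; 3' end GAA has 1 G/C ✓; Tm = 64.9 + 41·(11 − 16.4)/23 = 55.3°C, outside 46.6–52.8°C ✗ — fails.
F5 (21 nt, A=7 T=8 G=4 C=2): GC 6/21 = 28.6%, outside 41.9–62.1% ✗; longest run = 5, exceeds 3 ✗; 3' end TAG has 1 G/C ✓; Tm = 64.9 + 41·(6 − 16.4)/21 = 44.6°C, outside 46.6–52.8°C ✗ — fails.

F2 only.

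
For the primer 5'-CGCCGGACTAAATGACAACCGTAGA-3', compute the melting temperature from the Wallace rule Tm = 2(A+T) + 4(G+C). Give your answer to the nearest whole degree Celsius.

76°C

Base counts: A=9, T=3, G=6, C=7 (length 25).
Tm = 2·(9+3) + 4·(6+7) = 2·12 + 4·13 = 24 + 52 = 76°C.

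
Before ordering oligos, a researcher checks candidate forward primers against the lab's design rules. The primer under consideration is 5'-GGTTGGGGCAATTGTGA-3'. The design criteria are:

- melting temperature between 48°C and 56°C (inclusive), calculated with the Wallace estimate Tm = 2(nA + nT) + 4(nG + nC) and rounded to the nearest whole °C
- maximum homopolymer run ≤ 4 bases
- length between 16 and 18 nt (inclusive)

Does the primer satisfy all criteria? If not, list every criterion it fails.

Meets all criteria.

Base counts: A=3, T=5, G=8, C=1 (length 17).
Tm: Tm = 2·8 + 4·9 = 52°C ✓
homopolymer run: longest run = 4 ✓
length: length 17 ✓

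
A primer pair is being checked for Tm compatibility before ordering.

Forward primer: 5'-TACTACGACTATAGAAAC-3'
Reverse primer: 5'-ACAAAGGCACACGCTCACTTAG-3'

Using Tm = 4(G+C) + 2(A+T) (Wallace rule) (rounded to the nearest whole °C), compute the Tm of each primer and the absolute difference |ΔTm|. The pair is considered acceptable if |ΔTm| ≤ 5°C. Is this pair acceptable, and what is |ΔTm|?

Forward: A=8 T=4 G=2 C=4 → Tm = 2·12 + 4·6 = 48°C.
Reverse: A=8 T=3 G=4 C=7 → Tm = 2·11 + 4·11 = 66°C.
|ΔTm| = |48 − 66| = 18°C, > 5°C.

|ΔTm| = 18°C; the pair is not acceptable.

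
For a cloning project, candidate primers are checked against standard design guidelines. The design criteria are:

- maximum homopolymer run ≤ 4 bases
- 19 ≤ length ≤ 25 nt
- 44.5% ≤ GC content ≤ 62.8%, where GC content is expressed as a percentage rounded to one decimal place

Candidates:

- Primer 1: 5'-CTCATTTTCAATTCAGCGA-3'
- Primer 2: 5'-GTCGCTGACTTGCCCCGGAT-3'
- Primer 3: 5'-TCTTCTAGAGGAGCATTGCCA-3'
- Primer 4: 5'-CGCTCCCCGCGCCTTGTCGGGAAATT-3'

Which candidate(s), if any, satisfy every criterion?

Primer 3 only.

Primer 1 (19 nt, A=5 T=7 G=2 C=5): longest run = 4 ✓; length 19 ✓; GC 7/19 = 36.8%, outside 44.5–62.8% ✗ — fails.
Primer 2 (20 nt, A=2 T=5 G=6 C=7): longest run = 4 ✓; length 20 ✓; GC 13/20 = 65.0%, outside 44.5–62.8% ✗ — fails.
Primer 3 (21 nt, A=5 T=6 G=5 C=5): longest run = 2 ✓; length 21 ✓; GC 10/21 = 47.6% ✓ — passes.
Primer 4 (26 nt, A=3 T=6 G=7 C=10): longest run = 4 ✓; length 26, outside 19–25 ✗; GC 17/26 = 65.4%, outside 44.5–62.8% ✗ — fails.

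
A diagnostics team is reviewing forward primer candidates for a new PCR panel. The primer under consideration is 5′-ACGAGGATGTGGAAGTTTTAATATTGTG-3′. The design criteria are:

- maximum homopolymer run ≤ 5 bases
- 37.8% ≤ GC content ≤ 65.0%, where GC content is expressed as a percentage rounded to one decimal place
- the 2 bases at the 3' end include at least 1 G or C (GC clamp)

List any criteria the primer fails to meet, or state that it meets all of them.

Fails: GC content.

Base counts: A=8, T=10, G=9, C=1 (length 28).
homopolymer run: longest run = 4 ✓
GC content: GC 10/28 = 35.7%, outside 37.8–65.0% ✗
GC clamp: 3' end TG has 1 G/C ✓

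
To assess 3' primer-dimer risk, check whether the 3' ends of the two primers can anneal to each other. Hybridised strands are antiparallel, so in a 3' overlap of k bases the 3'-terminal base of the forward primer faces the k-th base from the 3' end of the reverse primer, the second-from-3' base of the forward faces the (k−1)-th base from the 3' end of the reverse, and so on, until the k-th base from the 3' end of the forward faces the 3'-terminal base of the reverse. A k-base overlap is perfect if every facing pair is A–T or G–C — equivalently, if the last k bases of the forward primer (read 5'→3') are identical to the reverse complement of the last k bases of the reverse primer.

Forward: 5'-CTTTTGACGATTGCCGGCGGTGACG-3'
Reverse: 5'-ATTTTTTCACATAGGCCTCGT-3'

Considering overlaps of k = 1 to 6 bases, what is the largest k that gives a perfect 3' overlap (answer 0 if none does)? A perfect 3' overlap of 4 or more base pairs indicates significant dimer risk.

Longest perfect overlap: 3 complementary base pairs; below the dimer-risk threshold (threshold 4).

Last 6 bases (5'→3') — forward …GTGACG, reverse …CCTCGT.
Reverse complement of the reverse primer's last 6 bases: ACGAGG; its first k bases are the reverse complement of the reverse primer's last k bases, so a perfect k-base overlap needs the forward primer's last k bases to equal them.
Comparing (forward last k vs required): k=1: G vs A ✗; k=2: CG vs AC ✗; k=3: ACG vs ACG ✓; k=4: GACG vs ACGA ✗; k=5: TGACG vs ACGAG ✗; k=6: GTGACG vs ACGAGG ✗.
Only k = 3 is perfect, so the longest perfect 3' overlap is 3.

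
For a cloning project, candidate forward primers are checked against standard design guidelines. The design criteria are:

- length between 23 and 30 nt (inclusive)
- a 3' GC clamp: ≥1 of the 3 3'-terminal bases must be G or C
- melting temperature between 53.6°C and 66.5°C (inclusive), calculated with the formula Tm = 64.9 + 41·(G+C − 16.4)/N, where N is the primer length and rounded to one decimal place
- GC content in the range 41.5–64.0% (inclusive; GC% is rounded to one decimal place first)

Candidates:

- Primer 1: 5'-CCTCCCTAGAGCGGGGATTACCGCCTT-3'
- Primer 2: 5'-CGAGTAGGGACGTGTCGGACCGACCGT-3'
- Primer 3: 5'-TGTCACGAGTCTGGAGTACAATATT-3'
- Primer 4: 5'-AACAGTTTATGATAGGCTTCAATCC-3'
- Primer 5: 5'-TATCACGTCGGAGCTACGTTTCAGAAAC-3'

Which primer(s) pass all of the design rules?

Primer 1 and Primer 5.

Primer 1 (27 nt, A=4 T=6 G=7 C=10): length 27 ✓; 3' end CTT has 1 G/C ✓; Tm = 64.9 + 41·(17 − 16.4)/27 = 65.8°C ✓; GC 17/27 = 63.0% ✓ — passes.
Primer 2 (27 nt, A=5 T=4 G=11 C=7): length 27 ✓; 3' end CGT has 2 G/C ✓; Tm = 64.9 + 41·(18 − 16.4)/27 = 67.3°C, outside 53.6–66.5°C ✗; GC 18/27 = 66.7%, outside 41.5–64.0% ✗ — fails.
Primer 3 (25 nt, A=7 T=8 G=6 C=4): length 25 ✓; 3' end ATT has 0 G/C, need ≥1 ✗; Tm = 64.9 + 41·(10 − 16.4)/25 = 54.4°C ✓; GC 10/25 = 40.0%, outside 41.5–64.0% ✗ — fails.
Primer 4 (25 nt, A=8 T=8 G=4 C=5): length 25 ✓; 3' end TCC has 2 G/C ✓; Tm = 64.9 + 41·(9 − 16.4)/25 = 52.8°C, outside 53.6–66.5°C ✗; GC 9/25 = 36.0%, outside 41.5–64.0% ✗ — fails.
Primer 5 (28 nt, A=8 T=7 G=6 C=7): length 28 ✓; 3' end AAC has 1 G/C ✓; Tm = 64.9 + 41·(13 − 16.4)/28 = 59.9°C ✓; GC 13/28 = 46.4% ✓ — passes.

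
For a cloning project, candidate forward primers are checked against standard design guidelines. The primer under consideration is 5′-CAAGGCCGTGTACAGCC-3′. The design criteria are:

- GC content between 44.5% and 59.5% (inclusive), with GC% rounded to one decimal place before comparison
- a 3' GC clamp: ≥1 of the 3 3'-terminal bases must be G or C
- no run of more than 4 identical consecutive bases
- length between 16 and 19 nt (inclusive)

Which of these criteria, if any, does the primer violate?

Base counts: A=4, T=2, G=5, C=6 (length 17).
GC content: GC 11/17 = 64.7%, outside 44.5–59.5% ✗
GC clamp: 3' end GCC has 3 G/C ✓
homopolymer run: longest run = 2 ✓
length: length 17 ✓

Fails: GC content.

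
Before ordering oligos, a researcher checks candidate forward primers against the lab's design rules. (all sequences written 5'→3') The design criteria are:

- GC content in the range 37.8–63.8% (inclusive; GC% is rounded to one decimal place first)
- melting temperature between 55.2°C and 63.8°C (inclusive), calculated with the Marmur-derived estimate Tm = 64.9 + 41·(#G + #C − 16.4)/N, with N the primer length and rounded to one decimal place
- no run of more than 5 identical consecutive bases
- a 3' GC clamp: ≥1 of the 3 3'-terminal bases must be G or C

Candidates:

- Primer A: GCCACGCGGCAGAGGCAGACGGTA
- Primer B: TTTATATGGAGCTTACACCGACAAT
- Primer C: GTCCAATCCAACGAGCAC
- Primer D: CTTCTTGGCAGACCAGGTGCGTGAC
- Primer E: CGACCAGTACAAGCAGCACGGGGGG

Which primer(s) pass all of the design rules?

Primer D only.

Primer A (24 nt, A=6 T=1 G=10 C=7): GC 17/24 = 70.8%, outside 37.8–63.8% ✗; Tm = 64.9 + 41·(17 − 16.4)/24 = 65.9°C, outside 55.2–63.8°C ✗; longest run = 2 ✓; 3' end GTA has 1 G/C ✓ — fails.
Primer B (25 nt, A=8 T=8 G=4 C=5): GC 9/25 = 36.0%, outside 37.8–63.8% ✗; Tm = 64.9 + 41·(9 − 16.4)/25 = 52.8°C, outside 55.2–63.8°C ✗; longest run = 3 ✓; 3' end AAT has 0 G/C, need ≥1 ✗ — fails.
Primer C (18 nt, A=6 T=2 G=3 C=7): GC 10/18 = 55.6% ✓; Tm = 64.9 + 41·(10 − 16.4)/18 = 50.3°C, outside 55.2–63.8°C ✗; longest run = 2 ✓; 3' end CAC has 2 G/C ✓ — fails.
Primer D (25 nt, A=4 T=6 G=8 C=7): GC 15/25 = 60.0% ✓; Tm = 64.9 + 41·(15 − 16.4)/25 = 62.6°C ✓; longest run = 2 ✓; 3' end GAC has 2 G/C ✓ — passes.
Primer E (25 nt, A=7 T=1 G=10 C=7): GC 17/25 = 68.0%, outside 37.8–63.8% ✗; Tm = 64.9 + 41·(17 − 16.4)/25 = 65.9°C, outside 55.2–63.8°C ✗; longest run = 6, exceeds 5 ✗; 3' end GGG has 3 G/C ✓ — fails.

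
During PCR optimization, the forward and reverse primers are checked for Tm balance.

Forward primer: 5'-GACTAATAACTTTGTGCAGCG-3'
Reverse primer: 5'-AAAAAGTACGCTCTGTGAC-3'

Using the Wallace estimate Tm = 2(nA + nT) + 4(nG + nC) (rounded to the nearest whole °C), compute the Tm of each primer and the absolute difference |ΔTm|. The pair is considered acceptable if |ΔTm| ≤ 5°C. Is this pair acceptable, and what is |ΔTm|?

|ΔTm| = 6°C; the pair is not acceptable.

Forward: A=6 T=6 G=5 C=4 → Tm = 2·12 + 4·9 = 60°C.
Reverse: A=7 T=4 G=4 C=4 → Tm = 2·11 + 4·8 = 54°C.
|ΔTm| = |60 − 54| = 6°C, > 5°C.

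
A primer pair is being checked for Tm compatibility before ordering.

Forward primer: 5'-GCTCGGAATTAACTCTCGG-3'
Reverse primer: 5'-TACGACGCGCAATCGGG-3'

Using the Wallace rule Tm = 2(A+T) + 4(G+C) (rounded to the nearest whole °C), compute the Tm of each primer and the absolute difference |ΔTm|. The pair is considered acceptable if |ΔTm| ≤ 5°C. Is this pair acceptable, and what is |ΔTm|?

Forward: A=4 T=5 G=5 C=5 → Tm = 2·9 + 4·10 = 58°C.
Reverse: A=4 T=2 G=6 C=5 → Tm = 2·6 + 4·11 = 56°C.
|ΔTm| = |58 − 56| = 2°C, ≤ 5°C.

|ΔTm| = 2°C; the pair is acceptable.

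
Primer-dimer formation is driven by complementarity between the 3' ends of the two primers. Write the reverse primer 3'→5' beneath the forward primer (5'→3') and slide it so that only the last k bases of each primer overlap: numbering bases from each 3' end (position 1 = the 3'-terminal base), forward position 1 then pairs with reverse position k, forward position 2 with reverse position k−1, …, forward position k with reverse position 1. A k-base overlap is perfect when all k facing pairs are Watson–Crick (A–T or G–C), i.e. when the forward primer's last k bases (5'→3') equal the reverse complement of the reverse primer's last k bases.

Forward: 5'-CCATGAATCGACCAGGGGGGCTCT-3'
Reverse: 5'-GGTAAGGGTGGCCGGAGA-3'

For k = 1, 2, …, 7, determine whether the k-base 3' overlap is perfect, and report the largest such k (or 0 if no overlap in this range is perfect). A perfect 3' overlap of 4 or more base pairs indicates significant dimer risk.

Longest perfect overlap: 3 complementary base pairs; below the dimer-risk threshold (threshold 4).

Last 7 bases (5'→3') — forward …GGGCTCT, reverse …CCGGAGA.
Reverse complement of the reverse primer's last 7 bases: TCTCCGG; its first k bases are the reverse complement of the reverse primer's last k bases, so a perfect k-base overlap needs the forward primer's last k bases to equal them.
Comparing (forward last k vs required): k=1: T vs T ✓; k=2: CT vs TC ✗; k=3: TCT vs TCT ✓; k=4: CTCT vs TCTC ✗; k=5: GCTCT vs TCTCC ✗; k=6: GGCTCT vs TCTCCG ✗; k=7: GGGCTCT vs TCTCCGG ✗.
Perfect overlaps at k = 1, 3; the largest is 3.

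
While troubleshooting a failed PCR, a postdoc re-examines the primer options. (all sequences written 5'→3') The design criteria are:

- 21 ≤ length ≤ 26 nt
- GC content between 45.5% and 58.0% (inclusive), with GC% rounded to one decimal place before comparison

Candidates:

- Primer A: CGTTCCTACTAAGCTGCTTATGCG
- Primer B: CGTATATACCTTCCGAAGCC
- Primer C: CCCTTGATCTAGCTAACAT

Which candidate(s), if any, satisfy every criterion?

Primer A only.

Primer A (24 nt, A=4 T=8 G=5 C=7): length 24 ✓; GC 12/24 = 50.0% ✓ — passes.
Primer B (20 nt, A=5 T=5 G=3 C=7): length 20, outside 21–26 ✗; GC 10/20 = 50.0% ✓ — fails.
Primer C (19 nt, A=5 T=6 G=2 C=6): length 19, outside 21–26 ✗; GC 8/19 = 42.1%, outside 45.5–58.0% ✗ — fails.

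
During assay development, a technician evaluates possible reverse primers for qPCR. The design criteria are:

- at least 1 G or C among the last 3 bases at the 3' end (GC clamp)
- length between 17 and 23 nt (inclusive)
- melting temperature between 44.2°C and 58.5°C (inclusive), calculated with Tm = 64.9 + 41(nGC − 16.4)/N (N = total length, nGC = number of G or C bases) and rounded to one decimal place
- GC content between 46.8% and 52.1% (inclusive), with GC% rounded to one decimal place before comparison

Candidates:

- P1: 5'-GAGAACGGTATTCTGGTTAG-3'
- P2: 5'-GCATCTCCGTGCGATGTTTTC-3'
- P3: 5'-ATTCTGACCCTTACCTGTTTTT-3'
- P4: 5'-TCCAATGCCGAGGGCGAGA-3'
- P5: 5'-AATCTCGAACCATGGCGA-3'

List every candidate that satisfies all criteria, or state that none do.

P1 (20 nt, A=5 T=6 G=7 C=2): 3' end TAG has 1 G/C ✓; length 20 ✓; Tm = 64.9 + 41·(9 − 16.4)/20 = 49.7°C ✓; GC 9/20 = 45.0%, outside 46.8–52.1% ✗ — fails.
P2 (21 nt, A=2 T=8 G=5 C=6): 3' end TTC has 1 G/C ✓; length 21 ✓; Tm = 64.9 + 41·(11 − 16.4)/21 = 54.4°C ✓; GC 11/21 = 52.4%, outside 46.8–52.1% ✗ — fails.
P3 (22 nt, A=3 T=11 G=2 C=6): 3' end TTT has 0 G/C, need ≥1 ✗; length 22 ✓; Tm = 64.9 + 41·(8 − 16.4)/22 = 49.2°C ✓; GC 8/22 = 36.4%, outside 46.8–52.1% ✗ — fails.
P4 (19 nt, A=5 T=2 G=7 C=5): 3' end AGA has 1 G/C ✓; length 19 ✓; Tm = 64.9 + 41·(12 − 16.4)/19 = 55.4°C ✓; GC 12/19 = 63.2%, outside 46.8–52.1% ✗ — fails.
P5 (18 nt, A=6 T=3 G=4 C=5): 3' end CGA has 2 G/C ✓; length 18 ✓; Tm = 64.9 + 41·(9 − 16.4)/18 = 48.0°C ✓; GC 9/18 = 50.0% ✓ — passes.

P5 only.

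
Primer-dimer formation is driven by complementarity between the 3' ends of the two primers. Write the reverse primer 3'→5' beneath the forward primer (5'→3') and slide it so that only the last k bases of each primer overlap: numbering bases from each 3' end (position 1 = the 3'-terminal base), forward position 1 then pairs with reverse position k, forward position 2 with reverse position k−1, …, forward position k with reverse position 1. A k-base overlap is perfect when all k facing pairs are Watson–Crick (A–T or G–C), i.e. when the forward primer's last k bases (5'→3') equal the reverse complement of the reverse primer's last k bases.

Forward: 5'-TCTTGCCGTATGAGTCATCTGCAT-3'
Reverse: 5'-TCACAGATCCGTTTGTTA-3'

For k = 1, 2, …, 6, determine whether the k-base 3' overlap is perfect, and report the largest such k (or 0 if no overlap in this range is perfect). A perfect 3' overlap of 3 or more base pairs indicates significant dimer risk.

Last 6 bases (5'→3') — forward …CTGCAT, reverse …TTGTTA.
Reverse complement of the reverse primer's last 6 bases: TAACAA; its first k bases are the reverse complement of the reverse primer's last k bases, so a perfect k-base overlap needs the forward primer's last k bases to equal them.
Comparing (forward last k vs required): k=1: T vs T ✓; k=2: AT vs TA ✗; k=3: CAT vs TAA ✗; k=4: GCAT vs TAAC ✗; k=5: TGCAT vs TAACA ✗; k=6: CTGCAT vs TAACAA ✗.
Only k = 1 is perfect, so the longest perfect 3' overlap is 1.

Longest perfect overlap: 1 complementary base pair; below the dimer-risk threshold (threshold 3).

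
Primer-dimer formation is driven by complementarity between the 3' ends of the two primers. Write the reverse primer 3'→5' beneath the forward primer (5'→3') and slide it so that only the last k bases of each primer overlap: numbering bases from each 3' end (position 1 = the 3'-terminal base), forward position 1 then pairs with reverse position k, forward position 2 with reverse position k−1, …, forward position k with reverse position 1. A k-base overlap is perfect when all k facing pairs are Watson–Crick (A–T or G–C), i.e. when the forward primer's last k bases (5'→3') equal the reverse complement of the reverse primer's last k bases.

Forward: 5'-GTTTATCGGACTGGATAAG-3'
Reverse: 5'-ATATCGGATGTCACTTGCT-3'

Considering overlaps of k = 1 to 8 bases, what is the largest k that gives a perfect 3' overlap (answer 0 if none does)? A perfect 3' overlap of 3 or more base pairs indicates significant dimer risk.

Last 8 bases (5'→3') — forward …TGGATAAG, reverse …CACTTGCT.
Reverse complement of the reverse primer's last 8 bases: AGCAAGTG; its first k bases are the reverse complement of the reverse primer's last k bases, so a perfect k-base overlap needs the forward primer's last k bases to equal them.
Comparing (forward last k vs required): k=1: G vs A ✗; k=2: AG vs AG ✓; k=3: AAG vs AGC ✗; k=4: TAAG vs AGCA ✗; k=5: ATAAG vs AGCAA ✗; k=6: GATAAG vs AGCAAG ✗; k=7: GGATAAG vs AGCAAGT ✗; k=8: TGGATAAG vs AGCAAGTG ✗.
Only k = 2 is perfect, so the longest perfect 3' overlap is 2.

Longest perfect overlap: 2 complementary base pairs; below the dimer-risk threshold (threshold 3).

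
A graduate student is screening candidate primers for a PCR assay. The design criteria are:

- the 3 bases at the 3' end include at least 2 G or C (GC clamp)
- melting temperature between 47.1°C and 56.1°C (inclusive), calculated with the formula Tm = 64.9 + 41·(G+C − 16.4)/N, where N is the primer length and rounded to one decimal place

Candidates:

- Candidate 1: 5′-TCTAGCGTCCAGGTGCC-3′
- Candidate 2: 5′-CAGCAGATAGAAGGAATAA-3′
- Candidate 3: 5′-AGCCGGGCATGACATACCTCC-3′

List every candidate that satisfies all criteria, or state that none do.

Candidate 1 only.

Candidate 1 (17 nt, A=2 T=4 G=5 C=6): 3' end GCC has 3 G/C ✓; Tm = 64.9 + 41·(11 − 16.4)/17 = 51.9°C ✓ — passes.
Candidate 2 (19 nt, A=10 T=2 G=5 C=2): 3' end TAA has 0 G/C, need ≥2 ✗; Tm = 64.9 + 41·(7 − 16.4)/19 = 44.6°C, outside 47.1–56.1°C ✗ — fails.
Candidate 3 (21 nt, A=5 T=3 G=5 C=8): 3' end TCC has 2 G/C ✓; Tm = 64.9 + 41·(13 − 16.4)/21 = 58.3°C, outside 47.1–56.1°C ✗ — fails.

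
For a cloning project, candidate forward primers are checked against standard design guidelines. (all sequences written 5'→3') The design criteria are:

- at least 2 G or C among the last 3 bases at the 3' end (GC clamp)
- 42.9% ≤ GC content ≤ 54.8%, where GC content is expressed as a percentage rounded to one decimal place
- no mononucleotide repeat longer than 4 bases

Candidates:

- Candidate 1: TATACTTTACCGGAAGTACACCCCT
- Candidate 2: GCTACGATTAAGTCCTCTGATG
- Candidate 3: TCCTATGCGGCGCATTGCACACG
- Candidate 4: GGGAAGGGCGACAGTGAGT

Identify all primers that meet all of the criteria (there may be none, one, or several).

Candidate 1 (25 nt, A=7 T=7 G=3 C=8): 3' end CCT has 2 G/C ✓; GC 11/25 = 44.0% ✓; longest run = 4 ✓ — passes.
Candidate 2 (22 nt, A=5 T=7 G=5 C=5): 3' end ATG has 1 G/C, need ≥2 ✗; GC 10/22 = 45.5% ✓; longest run = 2 ✓ — fails.
Candidate 3 (23 nt, A=4 T=5 G=6 C=8): 3' end ACG has 2 G/C ✓; GC 14/23 = 60.9%, outside 42.9–54.8% ✗; longest run = 2 ✓ — fails.
Candidate 4 (19 nt, A=5 T=2 G=10 C=2): 3' end AGT has 1 G/C, need ≥2 ✗; GC 12/19 = 63.2%, outside 42.9–54.8% ✗; longest run = 3 ✓ — fails.

Candidate 1 only.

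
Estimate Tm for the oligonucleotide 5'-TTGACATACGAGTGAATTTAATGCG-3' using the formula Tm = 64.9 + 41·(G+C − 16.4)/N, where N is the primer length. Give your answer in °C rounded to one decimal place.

52.8°C

Base counts: A=8, T=8, G=6, C=3; G+C = 9, N = 25.
Tm = 64.9 + 41·(9 − 16.4)/25 = 64.9 + -303.40/25 = 52.8°C.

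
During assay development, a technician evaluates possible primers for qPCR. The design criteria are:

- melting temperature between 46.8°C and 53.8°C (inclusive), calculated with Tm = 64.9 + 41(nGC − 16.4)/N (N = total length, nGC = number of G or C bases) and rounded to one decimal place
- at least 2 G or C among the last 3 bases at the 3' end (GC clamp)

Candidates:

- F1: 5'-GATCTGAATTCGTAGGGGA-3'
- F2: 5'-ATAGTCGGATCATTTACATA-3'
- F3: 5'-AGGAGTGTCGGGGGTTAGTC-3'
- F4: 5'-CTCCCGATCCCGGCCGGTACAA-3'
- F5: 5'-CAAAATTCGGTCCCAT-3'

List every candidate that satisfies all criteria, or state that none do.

F1 (19 nt, A=5 T=5 G=7 C=2): Tm = 64.9 + 41·(9 − 16.4)/19 = 48.9°C ✓; 3' end GGA has 2 G/C ✓ — passes.
F2 (20 nt, A=7 T=7 G=3 C=3): Tm = 64.9 + 41·(6 − 16.4)/20 = 43.6°C, outside 46.8–53.8°C ✗; 3' end ATA has 0 G/C, need ≥2 ✗ — fails.
F3 (20 nt, A=3 T=5 G=10 C=2): Tm = 64.9 + 41·(12 − 16.4)/20 = 55.9°C, outside 46.8–53.8°C ✗; 3' end GTC has 2 G/C ✓ — fails.
F4 (22 nt, A=4 T=3 G=5 C=10): Tm = 64.9 + 41·(15 − 16.4)/22 = 62.3°C, outside 46.8–53.8°C ✗; 3' end CAA has 1 G/C, need ≥2 ✗ — fails.
F5 (16 nt, A=5 T=4 G=2 C=5): Tm = 64.9 + 41·(7 − 16.4)/16 = 40.8°C, outside 46.8–53.8°C ✗; 3' end CAT has 1 G/C, need ≥2 ✗ — fails.

F1 only.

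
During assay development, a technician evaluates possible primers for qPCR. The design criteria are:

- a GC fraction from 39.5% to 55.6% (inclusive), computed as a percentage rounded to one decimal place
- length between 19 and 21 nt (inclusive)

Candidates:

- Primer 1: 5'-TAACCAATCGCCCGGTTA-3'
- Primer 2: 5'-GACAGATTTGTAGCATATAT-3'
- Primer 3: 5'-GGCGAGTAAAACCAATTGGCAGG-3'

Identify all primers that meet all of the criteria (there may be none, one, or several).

None of the candidates satisfy all criteria.

Primer 1 (18 nt, A=5 T=4 G=3 C=6): GC 9/18 = 50.0% ✓; length 18, outside 19–21 ✗ — fails.
Primer 2 (20 nt, A=7 T=7 G=4 C=2): GC 6/20 = 30.0%, outside 39.5–55.6% ✗; length 20 ✓ — fails.
Primer 3 (23 nt, A=8 T=3 G=8 C=4): GC 12/23 = 52.2% ✓; length 23, outside 19–21 ✗ — fails.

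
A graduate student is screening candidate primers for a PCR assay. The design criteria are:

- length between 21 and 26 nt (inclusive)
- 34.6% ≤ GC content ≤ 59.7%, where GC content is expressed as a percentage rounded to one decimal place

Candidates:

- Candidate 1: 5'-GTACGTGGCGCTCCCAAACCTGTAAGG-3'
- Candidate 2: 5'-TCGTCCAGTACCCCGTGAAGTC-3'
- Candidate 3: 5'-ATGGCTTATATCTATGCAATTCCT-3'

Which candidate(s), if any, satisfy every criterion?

Candidate 2 only.

Candidate 1 (27 nt, A=6 T=5 G=8 C=8): length 27, outside 21–26 ✗; GC 16/27 = 59.3% ✓ — fails.
Candidate 2 (22 nt, A=4 T=5 G=5 C=8): length 22 ✓; GC 13/22 = 59.1% ✓ — passes.
Candidate 3 (24 nt, A=6 T=10 G=3 C=5): length 24 ✓; GC 8/24 = 33.3%, outside 34.6–59.7% ✗ — fails.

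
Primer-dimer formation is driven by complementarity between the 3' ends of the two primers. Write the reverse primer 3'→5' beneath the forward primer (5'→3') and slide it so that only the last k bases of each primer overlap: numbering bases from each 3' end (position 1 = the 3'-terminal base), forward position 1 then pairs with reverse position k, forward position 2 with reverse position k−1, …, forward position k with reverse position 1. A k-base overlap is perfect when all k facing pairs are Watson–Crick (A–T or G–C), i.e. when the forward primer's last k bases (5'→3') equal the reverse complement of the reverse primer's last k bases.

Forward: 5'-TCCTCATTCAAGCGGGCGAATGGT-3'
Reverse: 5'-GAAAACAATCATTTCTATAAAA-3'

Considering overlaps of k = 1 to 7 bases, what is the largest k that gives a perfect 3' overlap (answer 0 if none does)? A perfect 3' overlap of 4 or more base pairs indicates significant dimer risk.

Longest perfect overlap: 1 complementary base pair; below the dimer-risk threshold (threshold 4).

Last 7 bases (5'→3') — forward …GAATGGT, reverse …TATAAAA.
Reverse complement of the reverse primer's last 7 bases: TTTTATA; its first k bases are the reverse complement of the reverse primer's last k bases, so a perfect k-base overlap needs the forward primer's last k bases to equal them.
Comparing (forward last k vs required): k=1: T vs T ✓; k=2: GT vs TT ✗; k=3: GGT vs TTT ✗; k=4: TGGT vs TTTT ✗; k=5: ATGGT vs TTTTA ✗; k=6: AATGGT vs TTTTAT ✗; k=7: GAATGGT vs TTTTATA ✗.
Only k = 1 is perfect, so the longest perfect 3' overlap is 1.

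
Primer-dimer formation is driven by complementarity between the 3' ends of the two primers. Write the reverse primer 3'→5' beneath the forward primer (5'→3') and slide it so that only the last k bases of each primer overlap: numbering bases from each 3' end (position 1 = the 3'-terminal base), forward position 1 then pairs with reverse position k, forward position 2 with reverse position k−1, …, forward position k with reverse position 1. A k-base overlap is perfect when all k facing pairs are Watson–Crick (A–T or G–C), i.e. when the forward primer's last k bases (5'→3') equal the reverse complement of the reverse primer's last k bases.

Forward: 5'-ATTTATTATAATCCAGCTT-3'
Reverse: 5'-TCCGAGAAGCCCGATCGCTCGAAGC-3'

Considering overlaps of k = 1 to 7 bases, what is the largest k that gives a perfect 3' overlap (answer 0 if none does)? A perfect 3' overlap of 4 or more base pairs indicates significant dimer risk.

Last 7 bases (5'→3') — forward …CCAGCTT, reverse …TCGAAGC.
Reverse complement of the reverse primer's last 7 bases: GCTTCGA; its first k bases are the reverse complement of the reverse primer's last k bases, so a perfect k-base overlap needs the forward primer's last k bases to equal them.
Comparing (forward last k vs required): k=1: T vs G ✗; k=2: TT vs GC ✗; k=3: CTT vs GCT ✗; k=4: GCTT vs GCTT ✓; k=5: AGCTT vs GCTTC ✗; k=6: CAGCTT vs GCTTCG ✗; k=7: CCAGCTT vs GCTTCGA ✗.
Only k = 4 is perfect, so the longest perfect 3' overlap is 4.

Longest perfect overlap: 4 complementary base pairs; significant dimer risk (threshold 4).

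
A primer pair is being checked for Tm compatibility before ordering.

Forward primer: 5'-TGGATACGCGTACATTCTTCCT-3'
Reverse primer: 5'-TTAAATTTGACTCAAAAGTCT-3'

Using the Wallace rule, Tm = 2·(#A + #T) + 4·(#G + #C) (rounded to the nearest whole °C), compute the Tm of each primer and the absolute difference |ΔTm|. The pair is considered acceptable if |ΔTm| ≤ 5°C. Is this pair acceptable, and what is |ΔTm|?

|ΔTm| = 12°C; the pair is not acceptable.

Forward: A=4 T=8 G=4 C=6 → Tm = 2·12 + 4·10 = 64°C.
Reverse: A=8 T=8 G=2 C=3 → Tm = 2·16 + 4·5 = 52°C.
|ΔTm| = |64 − 52| = 12°C, > 5°C.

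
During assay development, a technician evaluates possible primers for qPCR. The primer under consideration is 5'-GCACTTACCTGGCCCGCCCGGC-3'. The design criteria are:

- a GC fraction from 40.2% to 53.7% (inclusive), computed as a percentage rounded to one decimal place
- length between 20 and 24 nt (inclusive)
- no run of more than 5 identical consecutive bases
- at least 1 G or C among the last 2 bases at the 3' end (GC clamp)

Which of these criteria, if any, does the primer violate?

Base counts: A=2, T=3, G=6, C=11 (length 22).
GC content: GC 17/22 = 77.3%, outside 40.2–53.7% ✗
length: length 22 ✓
homopolymer run: longest run = 3 ✓
GC clamp: 3' end GC has 2 G/C ✓

Fails: GC content.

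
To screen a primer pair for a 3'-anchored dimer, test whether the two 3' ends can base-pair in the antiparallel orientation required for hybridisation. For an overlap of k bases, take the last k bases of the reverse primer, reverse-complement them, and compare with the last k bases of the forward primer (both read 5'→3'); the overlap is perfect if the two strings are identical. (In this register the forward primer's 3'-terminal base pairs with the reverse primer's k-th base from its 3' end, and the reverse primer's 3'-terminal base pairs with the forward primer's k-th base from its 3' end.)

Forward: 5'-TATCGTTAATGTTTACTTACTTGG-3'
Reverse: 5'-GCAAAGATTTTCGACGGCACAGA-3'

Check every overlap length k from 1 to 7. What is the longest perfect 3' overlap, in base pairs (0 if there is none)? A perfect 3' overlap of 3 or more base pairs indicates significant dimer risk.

Last 7 bases (5'→3') — forward …TACTTGG, reverse …GCACAGA.
Reverse complement of the reverse primer's last 7 bases: TCTGTGC; its first k bases are the reverse complement of the reverse primer's last k bases, so a perfect k-base overlap needs the forward primer's last k bases to equal them.
Comparing (forward last k vs required): k=1: G vs T ✗; k=2: GG vs TC ✗; k=3: TGG vs TCT ✗; k=4: TTGG vs TCTG ✗; k=5: CTTGG vs TCTGT ✗; k=6: ACTTGG vs TCTGTG ✗; k=7: TACTTGG vs TCTGTGC ✗.
No overlap length from 1 to 7 is perfect, so the longest perfect 3' overlap is 0.

Longest perfect overlap: 0 complementary base pairs; below the dimer-risk threshold (threshold 3).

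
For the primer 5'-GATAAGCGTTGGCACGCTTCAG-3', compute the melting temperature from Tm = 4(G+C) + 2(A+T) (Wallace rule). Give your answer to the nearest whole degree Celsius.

68°C

Base counts: A=5, T=5, G=7, C=5 (length 22).
Tm = 2·(5+5) + 4·(7+5) = 2·10 + 4·12 = 20 + 48 = 68°C.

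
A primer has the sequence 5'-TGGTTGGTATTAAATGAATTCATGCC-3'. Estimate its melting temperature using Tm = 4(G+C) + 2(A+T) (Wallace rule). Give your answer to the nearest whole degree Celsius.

70°C

Base counts: A=7, T=10, G=6, C=3 (length 26).
Tm = 2·(7+10) + 4·(6+3) = 2·17 + 4·9 = 34 + 36 = 70°C.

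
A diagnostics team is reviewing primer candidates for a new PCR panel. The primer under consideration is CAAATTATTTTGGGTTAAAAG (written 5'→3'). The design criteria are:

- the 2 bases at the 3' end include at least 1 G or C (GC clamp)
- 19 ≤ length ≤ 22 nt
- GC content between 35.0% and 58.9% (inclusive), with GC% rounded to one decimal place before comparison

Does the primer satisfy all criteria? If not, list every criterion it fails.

Fails: GC content.

Base counts: A=8, T=8, G=4, C=1 (length 21).
GC clamp: 3' end AG has 1 G/C ✓
length: length 21 ✓
GC content: GC 5/21 = 23.8%, outside 35.0–58.9% ✗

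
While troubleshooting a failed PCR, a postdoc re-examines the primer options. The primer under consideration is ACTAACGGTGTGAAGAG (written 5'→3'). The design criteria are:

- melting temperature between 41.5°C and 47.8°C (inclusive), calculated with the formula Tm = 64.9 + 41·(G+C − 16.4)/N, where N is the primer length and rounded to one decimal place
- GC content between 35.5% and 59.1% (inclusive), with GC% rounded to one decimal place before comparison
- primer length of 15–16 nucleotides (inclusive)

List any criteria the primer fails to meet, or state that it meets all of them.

Base counts: A=6, T=3, G=6, C=2 (length 17).
Tm: Tm = 64.9 + 41·(8 − 16.4)/17 = 44.6°C ✓
GC content: GC 8/17 = 47.1% ✓
length: length 17, outside 15–16 ✗

Fails: length.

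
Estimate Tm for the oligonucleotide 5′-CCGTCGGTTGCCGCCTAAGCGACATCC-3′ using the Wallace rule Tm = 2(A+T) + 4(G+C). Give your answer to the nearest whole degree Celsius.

90°C

Base counts: A=4, T=5, G=7, C=11 (length 27).
Tm = 2·(4+5) + 4·(7+11) = 2·9 + 4·18 = 18 + 72 = 90°C.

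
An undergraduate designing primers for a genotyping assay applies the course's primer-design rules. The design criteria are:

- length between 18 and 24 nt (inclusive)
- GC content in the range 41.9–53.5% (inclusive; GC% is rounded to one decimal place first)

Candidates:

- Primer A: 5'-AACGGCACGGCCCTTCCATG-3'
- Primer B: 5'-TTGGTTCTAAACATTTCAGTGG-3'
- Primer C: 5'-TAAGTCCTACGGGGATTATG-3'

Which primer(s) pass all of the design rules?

Primer C only.

Primer A (20 nt, A=4 T=3 G=5 C=8): length 20 ✓; GC 13/20 = 65.0%, outside 41.9–53.5% ✗ — fails.
Primer B (22 nt, A=5 T=9 G=5 C=3): length 22 ✓; GC 8/22 = 36.4%, outside 41.9–53.5% ✗ — fails.
Primer C (20 nt, A=5 T=6 G=6 C=3): length 20 ✓; GC 9/20 = 45.0% ✓ — passes.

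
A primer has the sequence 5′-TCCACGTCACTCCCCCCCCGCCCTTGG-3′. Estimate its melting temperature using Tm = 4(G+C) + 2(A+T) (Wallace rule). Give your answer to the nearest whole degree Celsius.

94°C

Base counts: A=2, T=5, G=4, C=16 (length 27).
Tm = 2·(2+5) + 4·(4+16) = 2·7 + 4·20 = 14 + 80 = 94°C.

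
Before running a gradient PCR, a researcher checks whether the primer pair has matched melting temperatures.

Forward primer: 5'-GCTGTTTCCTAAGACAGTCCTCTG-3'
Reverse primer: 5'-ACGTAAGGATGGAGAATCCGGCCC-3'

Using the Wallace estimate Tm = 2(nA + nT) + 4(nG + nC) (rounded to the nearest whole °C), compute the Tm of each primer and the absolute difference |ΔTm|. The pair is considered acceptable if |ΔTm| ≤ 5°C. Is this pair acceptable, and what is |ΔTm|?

|ΔTm| = 4°C; the pair is acceptable.

Forward: A=4 T=8 G=5 C=7 → Tm = 2·12 + 4·12 = 72°C.
Reverse: A=7 T=3 G=8 C=6 → Tm = 2·10 + 4·14 = 76°C.
|ΔTm| = |72 − 76| = 4°C, ≤ 5°C.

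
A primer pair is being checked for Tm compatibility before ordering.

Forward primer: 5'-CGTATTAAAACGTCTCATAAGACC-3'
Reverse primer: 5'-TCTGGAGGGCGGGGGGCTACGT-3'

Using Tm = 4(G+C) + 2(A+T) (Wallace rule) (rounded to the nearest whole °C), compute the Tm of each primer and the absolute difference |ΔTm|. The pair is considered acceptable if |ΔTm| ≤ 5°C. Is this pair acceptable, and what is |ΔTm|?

Forward: A=9 T=6 G=3 C=6 → Tm = 2·15 + 4·9 = 66°C.
Reverse: A=2 T=4 G=12 C=4 → Tm = 2·6 + 4·16 = 76°C.
|ΔTm| = |66 − 76| = 10°C, > 5°C.

|ΔTm| = 10°C; the pair is not acceptable.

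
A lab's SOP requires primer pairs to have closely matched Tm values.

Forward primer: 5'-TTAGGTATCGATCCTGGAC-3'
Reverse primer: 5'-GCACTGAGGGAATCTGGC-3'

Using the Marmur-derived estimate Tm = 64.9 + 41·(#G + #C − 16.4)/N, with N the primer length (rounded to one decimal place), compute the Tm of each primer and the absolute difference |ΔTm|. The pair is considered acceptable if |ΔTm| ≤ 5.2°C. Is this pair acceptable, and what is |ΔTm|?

Forward: G+C = 9, N = 19 → Tm = 64.9 + 41·(9 − 16.4)/19 = 48.9°C.
Reverse: G+C = 11, N = 18 → Tm = 64.9 + 41·(11 − 16.4)/18 = 52.6°C.
|ΔTm| = |48.9 − 52.6| = 3.7°C, ≤ 5.2°C.

|ΔTm| = 3.7°C; the pair is acceptable.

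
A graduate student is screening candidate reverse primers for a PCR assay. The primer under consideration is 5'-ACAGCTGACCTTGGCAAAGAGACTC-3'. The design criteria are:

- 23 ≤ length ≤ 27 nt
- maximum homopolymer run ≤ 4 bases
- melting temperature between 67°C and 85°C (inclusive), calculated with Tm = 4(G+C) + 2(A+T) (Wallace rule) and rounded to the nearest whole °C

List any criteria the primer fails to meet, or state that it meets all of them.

Base counts: A=8, T=4, G=6, C=7 (length 25).
length: length 25 ✓
homopolymer run: longest run = 3 ✓
Tm: Tm = 2·12 + 4·13 = 76°C ✓

Meets all criteria.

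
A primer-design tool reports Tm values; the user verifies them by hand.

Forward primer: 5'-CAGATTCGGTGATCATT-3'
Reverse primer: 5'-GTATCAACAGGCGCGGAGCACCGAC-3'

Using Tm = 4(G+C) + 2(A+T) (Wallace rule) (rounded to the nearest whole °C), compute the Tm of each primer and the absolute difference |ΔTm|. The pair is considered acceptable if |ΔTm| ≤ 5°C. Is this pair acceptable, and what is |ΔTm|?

Forward: A=4 T=6 G=4 C=3 → Tm = 2·10 + 4·7 = 48°C.
Reverse: A=7 T=2 G=8 C=8 → Tm = 2·9 + 4·16 = 82°C.
|ΔTm| = |48 − 82| = 34°C, > 5°C.

|ΔTm| = 34°C; the pair is not acceptable.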